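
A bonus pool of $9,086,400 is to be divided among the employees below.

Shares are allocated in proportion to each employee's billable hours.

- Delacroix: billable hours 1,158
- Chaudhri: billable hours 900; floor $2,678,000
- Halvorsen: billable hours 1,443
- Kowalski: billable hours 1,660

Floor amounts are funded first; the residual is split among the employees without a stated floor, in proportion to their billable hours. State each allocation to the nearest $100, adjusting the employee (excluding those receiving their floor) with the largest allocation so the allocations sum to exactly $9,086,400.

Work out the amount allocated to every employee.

Fund the minimums — Chaudhri $2,678,000. Remaining pool $6,408,400.
Remaining pool split over remaining billable hours 4,261: Delacroix 1,741,592.87 → $1,741,600; Halvorsen 2,170,223.23 → $2,170,200; Kowalski 2,496,583.90 → $2,496,600.

Delacroix: $1,741,600; Chaudhri: $2,678,000; Halvorsen: $2,170,200; Kowalski: $2,496,600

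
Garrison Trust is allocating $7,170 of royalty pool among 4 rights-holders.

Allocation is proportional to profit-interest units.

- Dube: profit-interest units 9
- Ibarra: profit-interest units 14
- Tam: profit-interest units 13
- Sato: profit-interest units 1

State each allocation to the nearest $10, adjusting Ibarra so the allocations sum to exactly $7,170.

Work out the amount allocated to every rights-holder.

Combined profit-interest units = 37.
Unrounded shares: Dube 9/37 × $7,170 = 1,744.05; Ibarra 14/37 × $7,170 = 2,712.97; Tam 13/37 × $7,170 = 2,519.19; Sato 1/37 × $7,170 = 193.78.
Rounded to nearest $10: Dube $1,740; Ibarra $2,710; Tam $2,520; Sato $190. Sum = $7,160.
Difference $7,170 − $7,160 = +$10 applied to Ibarra: Ibarra becomes $2,720.

Dube: $1,740; Ibarra: $2,720; Tam: $2,520; Sato: $190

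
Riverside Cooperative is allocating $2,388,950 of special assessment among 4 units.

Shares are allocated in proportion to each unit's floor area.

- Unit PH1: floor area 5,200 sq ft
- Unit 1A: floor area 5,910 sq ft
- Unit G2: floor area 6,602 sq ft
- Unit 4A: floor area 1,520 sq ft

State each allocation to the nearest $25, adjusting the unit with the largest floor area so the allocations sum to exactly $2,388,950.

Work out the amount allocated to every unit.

Unit PH1: $645,925; Unit 1A: $734,125; Unit G2: $820,100; Unit 4A: $188,800

Total floor area = 19,232.
Pro-rata amounts: Unit PH1 5,200/19,232 × $2,388,950 = 645,930.74; Unit 1A 5,910/19,232 × $2,388,950 = 734,125.13; Unit G2 6,602/19,232 × $2,388,950 = 820,083.61; Unit 4A 1,520/19,232 × $2,388,950 = 188,810.52.
After rounding ($25): Unit PH1 $645,925; Unit 1A $734,125; Unit G2 $820,075; Unit 4A $188,800. Sum = $2,388,925.
Difference $2,388,950 − $2,388,925 = +$25 applied to largest floor area (Unit G2): Unit G2 becomes $820,100.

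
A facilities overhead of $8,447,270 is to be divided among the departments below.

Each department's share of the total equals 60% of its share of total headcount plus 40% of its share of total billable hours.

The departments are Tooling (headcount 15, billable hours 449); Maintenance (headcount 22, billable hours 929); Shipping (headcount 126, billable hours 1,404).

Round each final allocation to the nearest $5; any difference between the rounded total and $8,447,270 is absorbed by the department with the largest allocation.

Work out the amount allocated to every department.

Totals — headcount 163, billable hours 2,782.
Combined weights (60% headcount + 40% billable hours): Tooling 0.1198; Maintenance 0.2146; Shipping 0.6657.
Unrounded shares: Tooling 1,011,751.46; Maintenance 1,812,400.33; Shipping 5,623,118.21.
At nearest $5: Tooling $1,011,750; Maintenance $1,812,400; Shipping $5,623,120. Sum = $8,447,270.
Rounded total matches; no reconciliation needed.

Tooling: $1,011,750 · Maintenance: $1,812,400 · Shipping: $5,623,120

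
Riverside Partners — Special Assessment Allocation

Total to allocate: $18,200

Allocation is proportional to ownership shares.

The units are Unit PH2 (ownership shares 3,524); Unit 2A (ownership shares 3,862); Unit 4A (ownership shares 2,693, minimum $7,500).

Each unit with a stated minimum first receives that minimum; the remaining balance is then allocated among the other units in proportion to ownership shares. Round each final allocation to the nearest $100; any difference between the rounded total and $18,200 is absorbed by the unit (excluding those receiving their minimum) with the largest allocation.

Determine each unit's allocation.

Unit PH2: $5,100 | Unit 2A: $5,600 | Unit 4A: $7,500

Minimums first: Unit 4A $7,500. Balance $10,700.
Balance split over remaining ownership shares 7,386: Unit PH2 5,105.17 → $5,100; Unit 2A 5,594.83 → $5,600.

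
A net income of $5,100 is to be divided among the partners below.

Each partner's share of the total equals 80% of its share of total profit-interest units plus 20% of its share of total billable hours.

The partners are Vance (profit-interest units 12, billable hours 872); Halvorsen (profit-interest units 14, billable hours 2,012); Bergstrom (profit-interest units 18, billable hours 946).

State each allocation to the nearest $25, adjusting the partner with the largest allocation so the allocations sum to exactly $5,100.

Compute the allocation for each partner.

Totals — profit-interest units 44, billable hours 3,830.
Blended shares (80% profit-interest units + 20% billable hours): Vance 0.2637; Halvorsen 0.3596; Bergstrom 0.3767.
Unrounded shares: Vance 1,344.96; Halvorsen 1,834.01; Bergstrom 1,921.03.
Rounded to nearest $25: Vance $1,350; Halvorsen $1,825; Bergstrom $1,925. Sum = $5,100.
Sum already equals the total — no adjustment.

Vance: $1,350; Halvorsen: $1,825; Bergstrom: $1,925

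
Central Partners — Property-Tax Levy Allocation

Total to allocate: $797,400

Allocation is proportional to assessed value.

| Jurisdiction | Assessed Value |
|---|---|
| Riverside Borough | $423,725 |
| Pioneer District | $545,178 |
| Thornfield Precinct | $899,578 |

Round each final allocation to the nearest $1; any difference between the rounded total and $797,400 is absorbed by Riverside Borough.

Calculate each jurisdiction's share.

Sum of assessed value: 1,868,481.
Pro-rata amounts: Riverside Borough 423,725/1,868,481 × $797,400 = 180,830.48; Pioneer District 545,178/1,868,481 × $797,400 = 232,662.22; Thornfield Precinct 899,578/1,868,481 × $797,400 = 383,907.30.
Rounded to nearest $1: Riverside Borough $180,830; Pioneer District $232,662; Thornfield Precinct $383,907. Sum = $797,399.
Difference $797,400 − $797,399 = +$1 applied to Riverside Borough: Riverside Borough becomes $180,831.

Riverside Borough: $180,831 | Pioneer District: $232,662 | Thornfield Precinct: $383,907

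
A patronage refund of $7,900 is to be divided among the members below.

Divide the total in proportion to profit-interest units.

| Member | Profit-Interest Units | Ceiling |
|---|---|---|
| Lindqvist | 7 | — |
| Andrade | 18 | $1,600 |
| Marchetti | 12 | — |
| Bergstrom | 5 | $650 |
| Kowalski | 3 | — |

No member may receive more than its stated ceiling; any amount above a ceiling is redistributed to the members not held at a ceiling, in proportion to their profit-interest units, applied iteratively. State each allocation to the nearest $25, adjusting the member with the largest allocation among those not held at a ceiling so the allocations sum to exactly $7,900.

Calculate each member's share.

Sum of profit-interest units: 45.
Pro-rata shares before constraints: Lindqvist 1,228.89; Andrade 3,160.00; Marchetti 2,106.67; Bergstrom 877.78; Kowalski 526.67.
Held at cap: Andrade ($1,600), Bergstrom ($650); balance $5,650 reallocated over remaining profit-interest units 22.
Redistributed shares: Lindqvist 1,797.73 → $1,800; Marchetti 3,081.82 → $3,075; Kowalski 770.45 → $775.

Lindqvist: $1,800; Andrade: $1,600; Marchetti: $3,075; Bergstrom: $650; Kowalski: $775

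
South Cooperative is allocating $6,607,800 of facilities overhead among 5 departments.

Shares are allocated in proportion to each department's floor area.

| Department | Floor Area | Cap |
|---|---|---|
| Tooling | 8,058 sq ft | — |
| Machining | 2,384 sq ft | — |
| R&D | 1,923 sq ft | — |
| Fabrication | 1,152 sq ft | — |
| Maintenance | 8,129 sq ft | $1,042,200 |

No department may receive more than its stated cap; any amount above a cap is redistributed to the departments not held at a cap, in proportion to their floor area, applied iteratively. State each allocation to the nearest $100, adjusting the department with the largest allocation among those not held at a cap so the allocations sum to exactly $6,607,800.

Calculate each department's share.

Sum of floor area: 21,646.
Pro-rata shares before constraints: Tooling 2,459,837.96; Machining 727,755.48; R&D 587,027.60; Fabrication 351,667.08; Maintenance 2,481,511.88.
Cap binds for Maintenance ($1,042,200); remaining pool $5,565,600 reallocated over remaining floor area 13,517.
Shares after redistribution: Tooling 3,317,866.75 → $3,317,900; Machining 981,607.63 → $981,600; R&D 791,791.73 → $791,800; Fabrication 474,333.89 → $474,300.

Tooling: $3,317,900; Machining: $981,600; R&D: $791,800; Fabrication: $474,300; Maintenance: $1,042,200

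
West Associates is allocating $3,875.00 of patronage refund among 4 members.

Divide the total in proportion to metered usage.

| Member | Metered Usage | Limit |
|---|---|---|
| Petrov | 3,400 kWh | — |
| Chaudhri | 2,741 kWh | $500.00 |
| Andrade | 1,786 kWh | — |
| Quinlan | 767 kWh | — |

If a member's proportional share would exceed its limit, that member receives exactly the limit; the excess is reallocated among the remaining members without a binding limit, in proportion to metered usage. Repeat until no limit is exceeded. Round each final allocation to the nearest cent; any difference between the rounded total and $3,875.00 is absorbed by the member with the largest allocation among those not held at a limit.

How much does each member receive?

Metered usage total: 8,694.
Unconstrained shares: Petrov 1,515.4129; Chaudhri 1,221.6902; Andrade 796.0375; Quinlan 341.8593.
Capped: Chaudhri ($500.00); balance $3,375.00 reallocated over remaining metered usage 5,953.
Remaining shares: Petrov 1,927.5995 → $1,927.60; Andrade 1,012.5567 → $1,012.56; Quinlan 434.8438 → $434.84.

Petrov: $1,927.60; Chaudhri: $500.00; Andrade: $1,012.56; Quinlan: $434.84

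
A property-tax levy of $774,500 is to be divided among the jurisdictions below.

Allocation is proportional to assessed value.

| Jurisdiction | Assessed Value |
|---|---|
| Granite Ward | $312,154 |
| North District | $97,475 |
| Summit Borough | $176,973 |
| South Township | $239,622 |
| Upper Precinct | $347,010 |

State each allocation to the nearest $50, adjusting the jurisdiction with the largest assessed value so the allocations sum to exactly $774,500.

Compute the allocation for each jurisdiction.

Granite Ward: $206,050 | North District: $64,350 | Summit Borough: $116,850 | South Township: $158,200 | Upper Precinct: $229,050

Assessed value total: 1,173,234.
Unrounded shares: Granite Ward 312,154/1,173,234 × $774,500 = 206,065.69; North District 97,475/1,173,234 × $774,500 = 64,347.26; Summit Borough 176,973/1,173,234 × $774,500 = 116,827.15; South Township 239,622/1,173,234 × $774,500 = 158,184.33; Upper Precinct 347,010/1,173,234 × $774,500 = 229,075.57.
Rounded to nearest $50: Granite Ward $206,050; North District $64,350; Summit Borough $116,850; South Township $158,200; Upper Precinct $229,100. Sum = $774,550.
Difference $774,500 − $774,550 = −$50 applied to largest assessed value (Upper Precinct): Upper Precinct becomes $229,050.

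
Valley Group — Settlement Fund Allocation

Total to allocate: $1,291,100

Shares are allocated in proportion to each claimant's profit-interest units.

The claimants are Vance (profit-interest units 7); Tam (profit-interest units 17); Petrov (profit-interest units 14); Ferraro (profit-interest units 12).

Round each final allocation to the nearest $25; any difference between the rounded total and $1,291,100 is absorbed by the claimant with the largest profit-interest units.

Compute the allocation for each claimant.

Combined profit-interest units = 7 + 17 + 14 + 12 = 50.
Proportional shares: Vance 180,754.00; Tam 438,974.00; Petrov 361,508.00; Ferraro 309,864.00.
At nearest $25: Vance $180,750; Tam $438,975; Petrov $361,500; Ferraro $309,875. Sum = $1,291,100.
Rounded total matches; no reconciliation needed.

Vance: $180,750 · Tam: $438,975 · Petrov: $361,500 · Ferraro: $309,875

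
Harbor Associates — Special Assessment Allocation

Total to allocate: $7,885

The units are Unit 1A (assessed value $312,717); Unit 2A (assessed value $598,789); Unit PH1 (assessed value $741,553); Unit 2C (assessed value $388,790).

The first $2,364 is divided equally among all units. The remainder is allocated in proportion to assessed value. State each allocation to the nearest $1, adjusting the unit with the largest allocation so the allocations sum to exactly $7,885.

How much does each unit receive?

Unit 1A: $1,437; Unit 2A: $2,210; Unit PH1: $2,596; Unit 2C: $1,642

$2,364 shared equally gives $591 per unit.
Remainder $5,521 by assessed value (total 2,041,849): Unit 1A 845.56 → $846; Unit 2A 1,619.08 → $1,619; Unit PH1 2,005.10 → $2,005; Unit 2C 1,051.26 → $1,051.
Totals: Unit 1A $591 + $846 = $1,437; Unit 2A $591 + $1,619 = $2,210; Unit PH1 $591 + $2,005 = $2,596; Unit 2C $591 + $1,051 = $1,642.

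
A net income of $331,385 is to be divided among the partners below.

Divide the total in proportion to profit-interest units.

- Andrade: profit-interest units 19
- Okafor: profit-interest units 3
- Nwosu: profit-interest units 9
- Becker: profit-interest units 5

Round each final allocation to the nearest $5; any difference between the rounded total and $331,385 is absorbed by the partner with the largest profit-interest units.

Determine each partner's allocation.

Andrade: $174,900 | Okafor: $27,615 | Nwosu: $82,845 | Becker: $46,025

Sum of profit-interest units: 19 + 3 + 9 + 5 = 36.
Raw shares: Andrade 174,897.64; Okafor 27,615.42; Nwosu 82,846.25; Becker 46,025.69.
At nearest $5: Andrade $174,900; Okafor $27,615; Nwosu $82,845; Becker $46,025. Sum = $331,385.
Rounded total matches; no reconciliation needed.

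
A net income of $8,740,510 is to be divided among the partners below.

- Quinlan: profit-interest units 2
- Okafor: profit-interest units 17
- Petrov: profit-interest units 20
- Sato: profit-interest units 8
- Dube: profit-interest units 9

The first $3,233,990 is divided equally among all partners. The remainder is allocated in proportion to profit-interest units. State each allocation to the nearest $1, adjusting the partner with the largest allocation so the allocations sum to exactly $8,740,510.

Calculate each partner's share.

First tranche $3,233,990 split equally: $646,798 each.
Remainder $5,506,520 by profit-interest units (total 56): Quinlan 196,661.43 → $196,661; Okafor 1,671,622.14 → $1,671,622; Petrov 1,966,614.29 → $1,966,614; Sato 786,645.71 → $786,646; Dube 884,976.43 → $884,976.
Rounding difference +$1 on remainder applied to Petrov.
Totals: Quinlan $646,798 + $196,661 = $843,459; Okafor $646,798 + $1,671,622 = $2,318,420; Petrov $646,798 + $1,966,615 = $2,613,413; Sato $646,798 + $786,646 = $1,433,444; Dube $646,798 + $884,976 = $1,531,774.

Quinlan: $843,459 | Okafor: $2,318,420 | Petrov: $2,613,413 | Sato: $1,433,444 | Dube: $1,531,774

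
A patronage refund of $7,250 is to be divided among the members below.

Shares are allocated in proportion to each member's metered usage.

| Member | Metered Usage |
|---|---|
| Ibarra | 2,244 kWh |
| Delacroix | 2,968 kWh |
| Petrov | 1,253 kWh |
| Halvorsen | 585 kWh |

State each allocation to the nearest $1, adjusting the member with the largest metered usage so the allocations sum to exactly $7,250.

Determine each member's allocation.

Combined metered usage = 7,050.
Unrounded shares: Ibarra 2,244/7,050 × $7,250 = 2,307.66; Delacroix 2,968/7,050 × $7,250 = 3,052.20; Petrov 1,253/7,050 × $7,250 = 1,288.55; Halvorsen 585/7,050 × $7,250 = 601.60.
After rounding ($1): Ibarra $2,308; Delacroix $3,052; Petrov $1,289; Halvorsen $602. Sum = $7,251.
Difference $7,250 − $7,251 = −$1 applied to largest metered usage (Delacroix): Delacroix becomes $3,051.

Ibarra: $2,308; Delacroix: $3,051; Petrov: $1,289; Halvorsen: $602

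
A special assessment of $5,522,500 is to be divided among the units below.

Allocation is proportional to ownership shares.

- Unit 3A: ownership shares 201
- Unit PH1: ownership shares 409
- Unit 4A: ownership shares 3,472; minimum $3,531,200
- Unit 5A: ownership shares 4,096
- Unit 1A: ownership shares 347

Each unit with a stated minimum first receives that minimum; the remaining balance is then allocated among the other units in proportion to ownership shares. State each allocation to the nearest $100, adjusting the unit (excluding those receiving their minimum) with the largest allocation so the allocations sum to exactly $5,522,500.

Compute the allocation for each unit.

Guaranteed amounts: Unit 4A $3,531,200. Residual $1,991,300.
Residual split over remaining ownership shares 5,053: Unit 3A 79,210.63 → $79,200; Unit PH1 161,179.83 → $161,200; Unit 5A 1,614,162.83 → $1,614,200; Unit 1A 136,746.70 → $136,700.

Unit 3A: $79,200 | Unit PH1: $161,200 | Unit 4A: $3,531,200 | Unit 5A: $1,614,200 | Unit 1A: $136,700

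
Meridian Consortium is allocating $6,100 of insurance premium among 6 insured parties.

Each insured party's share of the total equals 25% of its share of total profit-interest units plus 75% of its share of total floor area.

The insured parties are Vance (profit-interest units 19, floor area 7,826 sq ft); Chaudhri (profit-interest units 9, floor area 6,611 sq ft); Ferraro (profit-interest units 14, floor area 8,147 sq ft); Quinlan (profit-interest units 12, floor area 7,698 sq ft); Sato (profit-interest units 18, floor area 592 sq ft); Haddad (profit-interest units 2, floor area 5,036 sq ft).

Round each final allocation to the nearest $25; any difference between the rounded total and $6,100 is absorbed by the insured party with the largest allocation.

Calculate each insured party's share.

Profit-interest units total 74; floor area total 35,910.
Blended shares (25% profit-interest units + 75% floor area): Vance 0.2276; Chaudhri 0.1685; Ferraro 0.2175; Quinlan 0.2013; Sato 0.0732; Haddad 0.1119.
Pro-rata amounts: Vance 1,388.60; Chaudhri 1,027.73; Ferraro 1,326.46; Quinlan 1,228.04; Sato 446.37; Haddad 682.81.
Rounded to nearest $25: Vance $1,400; Chaudhri $1,025; Ferraro $1,325; Quinlan $1,225; Sato $450; Haddad $675. Sum = $6,100.
No rounding difference to absorb.

Vance: $1,400; Chaudhri: $1,025; Ferraro: $1,325; Quinlan: $1,225; Sato: $450; Haddad: $675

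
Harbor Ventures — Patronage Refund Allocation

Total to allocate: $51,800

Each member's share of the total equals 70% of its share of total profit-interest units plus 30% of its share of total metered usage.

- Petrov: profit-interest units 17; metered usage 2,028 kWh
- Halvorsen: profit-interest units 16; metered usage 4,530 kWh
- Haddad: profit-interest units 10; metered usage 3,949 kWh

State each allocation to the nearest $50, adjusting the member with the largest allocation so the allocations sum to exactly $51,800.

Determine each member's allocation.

Petrov: $17,350 | Halvorsen: $20,200 | Haddad: $14,250

Totals — profit-interest units 43, metered usage 10,507.
Combined weights (70% profit-interest units + 30% metered usage): Petrov 0.3346; Halvorsen 0.3898; Haddad 0.2755.
Pro-rata amounts: Petrov 17,334.79; Halvorsen 20,192.03; Haddad 14,273.18.
Rounded to nearest $50: Petrov $17,350; Halvorsen $20,200; Haddad $14,250. Sum = $51,800.
Rounded total matches; no reconciliation needed.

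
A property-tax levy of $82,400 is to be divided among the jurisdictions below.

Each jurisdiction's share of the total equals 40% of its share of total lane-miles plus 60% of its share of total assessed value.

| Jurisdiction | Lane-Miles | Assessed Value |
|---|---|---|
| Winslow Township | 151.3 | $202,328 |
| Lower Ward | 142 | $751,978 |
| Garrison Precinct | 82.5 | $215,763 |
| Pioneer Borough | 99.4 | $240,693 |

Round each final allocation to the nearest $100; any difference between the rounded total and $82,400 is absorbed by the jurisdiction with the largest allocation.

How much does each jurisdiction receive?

Winslow Township: $17,600 · Lower Ward: $36,200 · Garrison Precinct: $13,300 · Pioneer Borough: $15,300

Lane-miles total 475.2; assessed value total 1,410,762.
Blended shares (40% lane-miles + 60% assessed value): Winslow Township 0.2134; Lower Ward 0.4393; Garrison Precinct 0.1612; Pioneer Borough 0.1860.
Unrounded shares: Winslow Township 17,584.77; Lower Ward 36,202.15; Garrison Precinct 13,283.61; Pioneer Borough 15,329.47.
At nearest $100: Winslow Township $17,600; Lower Ward $36,200; Garrison Precinct $13,300; Pioneer Borough $15,300. Sum = $82,400.
No rounding difference to absorb.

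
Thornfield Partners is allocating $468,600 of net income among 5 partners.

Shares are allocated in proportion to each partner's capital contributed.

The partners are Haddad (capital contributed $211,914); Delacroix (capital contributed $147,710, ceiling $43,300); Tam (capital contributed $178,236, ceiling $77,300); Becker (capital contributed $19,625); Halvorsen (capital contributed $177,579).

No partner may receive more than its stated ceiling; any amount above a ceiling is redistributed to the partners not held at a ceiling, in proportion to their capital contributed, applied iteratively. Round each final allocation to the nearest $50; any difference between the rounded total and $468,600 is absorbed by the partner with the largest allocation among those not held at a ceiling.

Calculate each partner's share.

Sum of capital contributed: 735,064.
Proportional shares (ignoring caps): Haddad 135,094.22; Delacroix 94,164.46; Tam 113,624.65; Becker 12,510.85; Halvorsen 113,205.82.
Capped: Delacroix ($43,300), Tam ($77,300); balance $348,000 reallocated over remaining capital contributed 409,118.
Redistributed shares: Haddad 180,256.24 → $180,250; Becker 16,693.23 → $16,700; Halvorsen 151,050.53 → $151,050.

Haddad: $180,250 | Delacroix: $43,300 | Tam: $77,300 | Becker: $16,700 | Halvorsen: $151,050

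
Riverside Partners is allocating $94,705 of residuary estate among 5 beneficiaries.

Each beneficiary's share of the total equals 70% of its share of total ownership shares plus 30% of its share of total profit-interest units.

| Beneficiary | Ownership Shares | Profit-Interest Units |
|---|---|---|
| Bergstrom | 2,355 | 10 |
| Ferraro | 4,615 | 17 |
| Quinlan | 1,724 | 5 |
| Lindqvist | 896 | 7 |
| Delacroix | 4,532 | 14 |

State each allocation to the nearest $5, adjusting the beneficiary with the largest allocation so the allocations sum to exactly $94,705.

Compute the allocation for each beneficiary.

Bergstrom: $16,415; Ferraro: $30,775; Quinlan: $10,775; Lindqvist: $7,960; Delacroix: $28,780

Totals — ownership shares 14,122, profit-interest units 53.
Blended shares (70% ownership shares + 30% profit-interest units): Bergstrom 0.1733; Ferraro 0.3250; Quinlan 0.1138; Lindqvist 0.0840; Delacroix 0.3039.
Raw shares: Bergstrom 16,415.84; Ferraro 30,777.51; Quinlan 10,773.38; Lindqvist 7,958.59; Delacroix 28,779.68.
Rounded to nearest $5: Bergstrom $16,415; Ferraro $30,780; Quinlan $10,775; Lindqvist $7,960; Delacroix $28,780. Sum = $94,710.
Difference $94,705 − $94,710 = −$5 applied to largest allocation (Ferraro): Ferraro becomes $30,775.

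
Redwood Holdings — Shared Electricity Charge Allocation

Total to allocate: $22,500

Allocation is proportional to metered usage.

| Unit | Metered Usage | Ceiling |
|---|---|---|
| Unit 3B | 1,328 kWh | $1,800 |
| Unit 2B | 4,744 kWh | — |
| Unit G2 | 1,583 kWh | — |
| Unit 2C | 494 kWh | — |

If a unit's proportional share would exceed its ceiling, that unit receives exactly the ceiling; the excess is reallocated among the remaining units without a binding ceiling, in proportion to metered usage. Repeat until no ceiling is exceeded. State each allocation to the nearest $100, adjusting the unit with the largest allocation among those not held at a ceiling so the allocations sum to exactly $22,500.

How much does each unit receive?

Combined metered usage = 8,149.
Pro-rata shares before constraints: Unit 3B 3,666.71; Unit 2B 13,098.54; Unit G2 4,370.78; Unit 2C 1,363.97.
Cap binds for Unit 3B ($1,800); balance $20,700 reallocated over remaining metered usage 6,821.
Remaining shares: Unit 2B 14,396.83 → $14,400; Unit G2 4,804.00 → $4,800; Unit 2C 1,499.16 → $1,500.

Unit 3B: $1,800; Unit 2B: $14,400; Unit G2: $4,800; Unit 2C: $1,500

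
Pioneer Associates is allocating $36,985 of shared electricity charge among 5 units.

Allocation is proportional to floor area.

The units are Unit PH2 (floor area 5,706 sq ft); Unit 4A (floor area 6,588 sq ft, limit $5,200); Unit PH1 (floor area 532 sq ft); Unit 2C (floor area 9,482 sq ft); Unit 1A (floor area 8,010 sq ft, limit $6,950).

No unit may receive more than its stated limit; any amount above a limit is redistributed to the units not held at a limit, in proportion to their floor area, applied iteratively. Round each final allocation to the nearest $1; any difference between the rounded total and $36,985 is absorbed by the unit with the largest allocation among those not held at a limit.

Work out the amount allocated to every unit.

Sum of floor area: 30,318.
Proportional shares (ignoring caps): Unit PH2 6,960.76; Unit 4A 8,036.72; Unit PH1 648.99; Unit 2C 11,567.11; Unit 1A 9,771.42.
Capped: Unit 4A ($5,200), Unit 1A ($6,950); remaining pool $24,835 reallocated over remaining floor area 15,720.
Shares after redistribution: Unit PH2 9,014.54 → $9,015; Unit PH1 840.47 → $840; Unit 2C 14,979.99 → $14,980.

Unit PH2: $9,015; Unit 4A: $5,200; Unit PH1: $840; Unit 2C: $14,980; Unit 1A: $6,950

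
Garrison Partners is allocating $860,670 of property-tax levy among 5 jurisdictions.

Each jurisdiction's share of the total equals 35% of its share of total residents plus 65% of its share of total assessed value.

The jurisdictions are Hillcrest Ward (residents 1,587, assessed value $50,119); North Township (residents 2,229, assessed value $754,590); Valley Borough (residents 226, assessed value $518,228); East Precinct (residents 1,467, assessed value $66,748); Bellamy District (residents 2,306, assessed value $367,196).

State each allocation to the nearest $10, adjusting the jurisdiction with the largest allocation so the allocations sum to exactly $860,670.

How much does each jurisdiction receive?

Residents total 7,815; assessed value total 1,756,881.
Blended shares (35% residents + 65% assessed value): Hillcrest Ward 0.0896; North Township 0.3790; Valley Borough 0.2019; East Precinct 0.0904; Bellamy District 0.2391.
Unrounded shares: Hillcrest Ward 77,131.16; North Township 326,198.93; Valley Borough 173,728.27; East Precinct 77,800.77; Bellamy District 205,810.87.
Rounded to nearest $10: Hillcrest Ward $77,130; North Township $326,200; Valley Borough $173,730; East Precinct $77,800; Bellamy District $205,810. Sum = $860,670.
Sum already equals the total — no adjustment.

Hillcrest Ward: $77,130; North Township: $326,200; Valley Borough: $173,730; East Precinct: $77,800; Bellamy District: $205,810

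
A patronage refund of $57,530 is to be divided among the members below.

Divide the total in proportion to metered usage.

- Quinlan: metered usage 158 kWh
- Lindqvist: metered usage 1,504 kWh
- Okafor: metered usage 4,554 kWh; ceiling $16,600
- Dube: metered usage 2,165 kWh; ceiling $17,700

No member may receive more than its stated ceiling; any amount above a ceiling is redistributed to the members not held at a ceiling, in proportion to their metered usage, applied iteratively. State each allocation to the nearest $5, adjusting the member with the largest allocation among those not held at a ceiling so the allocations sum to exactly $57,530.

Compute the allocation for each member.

Total metered usage = 8,381.
Pro-rata shares before constraints: Quinlan 1,084.57; Lindqvist 10,323.96; Okafor 31,260.19; Dube 14,861.29.
Held at cap: Okafor ($16,600); residual $40,930 reallocated over remaining metered usage 3,827.
Held at cap: Dube ($17,700); residual $23,230 reallocated over remaining metered usage 1,662.
Redistributed shares: Quinlan 2,208.39 → $2,210; Lindqvist 21,021.61 → $21,020.

Quinlan: $2,210 | Lindqvist: $21,020 | Okafor: $16,600 | Dube: $17,700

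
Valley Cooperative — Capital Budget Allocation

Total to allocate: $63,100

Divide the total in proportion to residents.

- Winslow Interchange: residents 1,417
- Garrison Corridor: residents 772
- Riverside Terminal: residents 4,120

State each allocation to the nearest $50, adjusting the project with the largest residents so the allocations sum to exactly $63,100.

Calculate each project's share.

Sum of residents: 6,309.
Pro-rata amounts: Winslow Interchange 1,417/6,309 × $63,100 = 14,172.25; Garrison Corridor 772/6,309 × $63,100 = 7,721.22; Riverside Terminal 4,120/6,309 × $63,100 = 41,206.53.
Rounded to nearest $50: Winslow Interchange $14,150; Garrison Corridor $7,700; Riverside Terminal $41,200. Sum = $63,050.
Difference $63,100 − $63,050 = +$50 applied to largest residents (Riverside Terminal): Riverside Terminal becomes $41,250.

Winslow Interchange: $14,150 · Garrison Corridor: $7,700 · Riverside Terminal: $41,250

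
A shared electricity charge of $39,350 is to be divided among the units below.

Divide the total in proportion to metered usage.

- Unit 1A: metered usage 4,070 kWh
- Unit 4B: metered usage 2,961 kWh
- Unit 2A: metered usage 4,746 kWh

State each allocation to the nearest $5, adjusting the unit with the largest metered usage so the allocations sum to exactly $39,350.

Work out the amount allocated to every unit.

Unit 1A: $13,600; Unit 4B: $9,895; Unit 2A: $15,855

Combined metered usage = 4,070 + 2,961 + 4,746 = 11,777.
Raw shares: Unit 1A 13,598.92; Unit 4B 9,893.47; Unit 2A 15,857.61.
At nearest $5: Unit 1A $13,600; Unit 4B $9,895; Unit 2A $15,860. Sum = $39,355.
Difference $39,350 − $39,355 = −$5 applied to largest metered usage (Unit 2A): Unit 2A becomes $15,855.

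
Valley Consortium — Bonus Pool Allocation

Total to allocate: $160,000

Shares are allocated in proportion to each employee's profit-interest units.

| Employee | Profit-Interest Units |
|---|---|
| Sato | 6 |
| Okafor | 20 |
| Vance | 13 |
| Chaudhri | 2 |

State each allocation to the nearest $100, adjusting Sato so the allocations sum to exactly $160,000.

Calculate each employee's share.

Profit-interest units total: 41.
Proportional shares: Sato 6/41 × $160,000 = 23,414.63; Okafor 20/41 × $160,000 = 78,048.78; Vance 13/41 × $160,000 = 50,731.71; Chaudhri 2/41 × $160,000 = 7,804.88.
At nearest $100: Sato $23,400; Okafor $78,000; Vance $50,700; Chaudhri $7,800. Sum = $159,900.
Difference $160,000 − $159,900 = +$100 applied to Sato: Sato becomes $23,500.

Sato: $23,500 · Okafor: $78,000 · Vance: $50,700 · Chaudhri: $7,800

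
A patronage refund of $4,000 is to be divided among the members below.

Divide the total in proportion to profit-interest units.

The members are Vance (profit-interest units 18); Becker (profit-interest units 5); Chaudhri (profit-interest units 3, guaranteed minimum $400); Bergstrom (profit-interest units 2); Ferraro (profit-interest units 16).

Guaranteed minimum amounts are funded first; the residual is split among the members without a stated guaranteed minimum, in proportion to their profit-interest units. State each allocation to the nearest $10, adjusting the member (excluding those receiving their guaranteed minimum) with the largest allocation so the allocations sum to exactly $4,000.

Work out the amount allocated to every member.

Vance: $1,580 · Becker: $440 · Chaudhri: $400 · Bergstrom: $180 · Ferraro: $1,400

Minimums first: Chaudhri $400. Remaining pool $3,600.
Remaining pool split over remaining profit-interest units 41: Vance 1,580.49 → $1,580; Becker 439.02 → $440; Bergstrom 175.61 → $180; Ferraro 1,404.88 → $1,400.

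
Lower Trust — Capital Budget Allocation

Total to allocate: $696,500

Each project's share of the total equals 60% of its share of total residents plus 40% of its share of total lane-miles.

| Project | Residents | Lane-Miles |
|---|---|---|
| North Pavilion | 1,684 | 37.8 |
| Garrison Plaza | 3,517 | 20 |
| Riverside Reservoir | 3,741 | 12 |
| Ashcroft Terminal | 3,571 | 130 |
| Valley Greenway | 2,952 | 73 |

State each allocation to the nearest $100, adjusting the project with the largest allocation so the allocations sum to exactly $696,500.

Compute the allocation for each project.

Totals — residents 15,465, lane-miles 272.8.
Blended shares (60% residents + 40% lane-miles): North Pavilion 0.1208; Garrison Plaza 0.1658; Riverside Reservoir 0.1627; Ashcroft Terminal 0.3292; Valley Greenway 0.2216.
Pro-rata amounts: North Pavilion 84,109.23; Garrison Plaza 115,462.68; Riverside Reservoir 113,345.59; Ashcroft Terminal 229,260.59; Valley Greenway 154,321.91.
At nearest $100: North Pavilion $84,100; Garrison Plaza $115,500; Riverside Reservoir $113,300; Ashcroft Terminal $229,300; Valley Greenway $154,300. Sum = $696,500.
Rounded total matches; no reconciliation needed.

North Pavilion: $84,100; Garrison Plaza: $115,500; Riverside Reservoir: $113,300; Ashcroft Terminal: $229,300; Valley Greenway: $154,300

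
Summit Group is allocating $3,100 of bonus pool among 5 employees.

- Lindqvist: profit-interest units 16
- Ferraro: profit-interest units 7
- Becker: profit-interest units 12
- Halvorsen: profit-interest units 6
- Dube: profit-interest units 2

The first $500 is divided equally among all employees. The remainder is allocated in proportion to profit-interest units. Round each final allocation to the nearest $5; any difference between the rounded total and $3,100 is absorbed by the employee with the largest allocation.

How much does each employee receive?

Lindqvist: $1,065 · Ferraro: $525 · Becker: $825 · Halvorsen: $465 · Dube: $220

Equal tier: $500 ÷ 5 = $100 apiece.
Remainder $2,600 by profit-interest units (total 43): Lindqvist 967.44 → $965; Ferraro 423.26 → $425; Becker 725.58 → $725; Halvorsen 362.79 → $365; Dube 120.93 → $120.
Totals: Lindqvist $100 + $965 = $1,065; Ferraro $100 + $425 = $525; Becker $100 + $725 = $825; Halvorsen $100 + $365 = $465; Dube $100 + $120 = $220.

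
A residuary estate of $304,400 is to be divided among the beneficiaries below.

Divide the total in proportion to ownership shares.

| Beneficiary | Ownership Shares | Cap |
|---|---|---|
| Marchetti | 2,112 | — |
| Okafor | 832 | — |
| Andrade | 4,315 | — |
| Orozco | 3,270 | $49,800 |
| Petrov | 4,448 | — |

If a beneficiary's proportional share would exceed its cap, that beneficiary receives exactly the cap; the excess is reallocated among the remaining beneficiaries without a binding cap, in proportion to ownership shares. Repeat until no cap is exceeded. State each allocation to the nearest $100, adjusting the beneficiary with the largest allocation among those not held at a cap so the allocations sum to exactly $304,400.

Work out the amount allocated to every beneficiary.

Ownership shares total: 14,977.
Proportional shares (ignoring caps): Marchetti 42,925.34; Okafor 16,909.98; Andrade 87,700.21; Orozco 66,461.11; Petrov 90,403.37.
Cap binds for Orozco ($49,800); residual $254,600 reallocated over remaining ownership shares 11,707.
Redistributed shares: Marchetti 45,931.08 → $45,900; Okafor 18,094.06 → $18,100; Andrade 93,841.21 → $93,800; Petrov 96,733.65 → $96,700.
Rounding difference +$100 applied to Petrov → $96,800.

Marchetti: $45,900 · Okafor: $18,100 · Andrade: $93,800 · Orozco: $49,800 · Petrov: $96,800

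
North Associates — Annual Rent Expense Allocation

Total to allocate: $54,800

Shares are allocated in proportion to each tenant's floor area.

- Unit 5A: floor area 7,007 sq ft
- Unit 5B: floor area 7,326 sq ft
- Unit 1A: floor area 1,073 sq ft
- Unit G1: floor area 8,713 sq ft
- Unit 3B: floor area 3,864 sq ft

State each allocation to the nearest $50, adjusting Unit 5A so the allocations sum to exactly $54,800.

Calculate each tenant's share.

Unit 5A: $13,750 | Unit 5B: $14,350 | Unit 1A: $2,100 | Unit G1: $17,050 | Unit 3B: $7,550

Combined floor area = 27,983.
Pro-rata amounts: Unit 5A 7,007/27,983 × $54,800 = 13,722.03; Unit 5B 7,326/27,983 × $54,800 = 14,346.74; Unit 1A 1,073/27,983 × $54,800 = 2,101.29; Unit G1 8,713/27,983 × $54,800 = 17,062.95; Unit 3B 3,864/27,983 × $54,800 = 7,566.99.
After rounding ($50): Unit 5A $13,700; Unit 5B $14,350; Unit 1A $2,100; Unit G1 $17,050; Unit 3B $7,550. Sum = $54,750.
Difference $54,800 − $54,750 = +$50 applied to Unit 5A: Unit 5A becomes $13,750.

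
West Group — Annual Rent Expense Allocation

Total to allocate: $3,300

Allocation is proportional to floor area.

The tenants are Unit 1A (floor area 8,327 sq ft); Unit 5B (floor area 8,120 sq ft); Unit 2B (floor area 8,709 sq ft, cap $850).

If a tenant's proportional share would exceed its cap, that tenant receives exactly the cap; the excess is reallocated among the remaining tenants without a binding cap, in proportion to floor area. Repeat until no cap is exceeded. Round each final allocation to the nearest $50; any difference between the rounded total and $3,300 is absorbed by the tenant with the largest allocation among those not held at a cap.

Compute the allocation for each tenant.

Unit 1A: $1,250 · Unit 5B: $1,200 · Unit 2B: $850

Combined floor area = 25,156.
Pro-rata shares before constraints: Unit 1A 1,092.35; Unit 5B 1,065.19; Unit 2B 1,142.46.
Capped: Unit 2B ($850); residual $2,450 reallocated over remaining floor area 16,447.
Redistributed shares: Unit 1A 1,240.42 → $1,250; Unit 5B 1,209.58 → $1,200.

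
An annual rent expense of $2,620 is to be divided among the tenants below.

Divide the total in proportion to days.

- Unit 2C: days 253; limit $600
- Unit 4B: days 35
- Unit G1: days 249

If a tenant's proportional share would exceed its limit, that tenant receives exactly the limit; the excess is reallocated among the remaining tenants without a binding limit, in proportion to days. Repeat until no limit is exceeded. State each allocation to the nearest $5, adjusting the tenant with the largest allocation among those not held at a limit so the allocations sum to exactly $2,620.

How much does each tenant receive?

Combined days = 537.
Proportional shares (ignoring caps): Unit 2C 1,234.38; Unit 4B 170.76; Unit G1 1,214.86.
Cap binds for Unit 2C ($600); remaining pool $2,020 reallocated over remaining days 284.
Redistributed shares: Unit 4B 248.94 → $250; Unit G1 1,771.06 → $1,770.

Unit 2C: $600; Unit 4B: $250; Unit G1: $1,770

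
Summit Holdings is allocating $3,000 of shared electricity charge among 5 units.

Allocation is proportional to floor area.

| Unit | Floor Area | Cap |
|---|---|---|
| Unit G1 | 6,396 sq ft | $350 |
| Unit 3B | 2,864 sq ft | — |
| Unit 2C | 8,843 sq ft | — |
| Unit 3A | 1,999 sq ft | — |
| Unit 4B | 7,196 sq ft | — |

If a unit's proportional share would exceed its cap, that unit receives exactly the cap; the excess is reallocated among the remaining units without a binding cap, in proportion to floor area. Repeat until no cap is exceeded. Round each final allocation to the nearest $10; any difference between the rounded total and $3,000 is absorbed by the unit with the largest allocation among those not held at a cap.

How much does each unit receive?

Unit G1: $350; Unit 3B: $360; Unit 2C: $1,130; Unit 3A: $250; Unit 4B: $910

Sum of floor area: 27,298.
Proportional shares (ignoring caps): Unit G1 702.91; Unit 3B 314.75; Unit 2C 971.83; Unit 3A 219.69; Unit 4B 790.83.
Capped: Unit G1 ($350); residual $2,650 reallocated over remaining floor area 20,902.
Redistributed shares: Unit 3B 363.10 → $360; Unit 2C 1,121.13 → $1,120; Unit 3A 253.44 → $250; Unit 4B 912.32 → $910.
Rounding difference +$10 applied to Unit 2C → $1,130.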